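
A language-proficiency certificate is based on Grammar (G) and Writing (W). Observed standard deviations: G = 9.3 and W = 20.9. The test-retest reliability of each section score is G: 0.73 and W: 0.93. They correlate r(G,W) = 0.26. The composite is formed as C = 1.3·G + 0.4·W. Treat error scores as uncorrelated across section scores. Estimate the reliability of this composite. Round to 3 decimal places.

0.835

Var(C) = 1.3²·9.3² + 0.4²·20.9² + 2·[0.52·9.3·20.9·0.26] = 216.058 + 52.5576 = 268.615.
Because errors are independent across components, Cov(Tᵢ,Tⱼ) = Cov(Xᵢ,Xⱼ); the off-diagonal part of the true-score variance is the same as above.
True-score variance = [1.3²·9.3²·0.73 + 0.4²·20.9²·0.93] + 52.5576 = 171.7 + 52.5576 = 224.258.
Reliability = 224.258 / 268.615 = 0.835.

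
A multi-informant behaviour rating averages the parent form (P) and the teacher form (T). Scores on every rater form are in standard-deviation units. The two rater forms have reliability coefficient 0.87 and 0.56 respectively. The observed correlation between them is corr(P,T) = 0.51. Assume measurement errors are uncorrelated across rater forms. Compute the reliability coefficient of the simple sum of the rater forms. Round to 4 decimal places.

0.8113

Var(P+T) = 2 + 2·[0.51] = 2 + 1.02 = 3.02.
Because errors are independent across components, Cov(Tᵢ,Tⱼ) = Cov(Xᵢ,Xⱼ); the off-diagonal part of the true-score variance is the same as above.
True-score variance = [0.87 + 0.56] + 1.02 = 1.43 + 1.02 = 2.45.
Reliability = 2.45 / 3.02 = 0.8113.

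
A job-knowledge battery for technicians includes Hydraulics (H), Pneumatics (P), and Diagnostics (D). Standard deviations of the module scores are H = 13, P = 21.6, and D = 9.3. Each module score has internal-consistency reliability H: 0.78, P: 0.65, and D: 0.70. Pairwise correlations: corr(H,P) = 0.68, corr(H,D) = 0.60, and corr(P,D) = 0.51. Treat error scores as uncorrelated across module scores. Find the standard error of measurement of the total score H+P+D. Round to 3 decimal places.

Var(total) = 722.05 + 731.866 = 1453.92.
True-score variance = 495.627 + 731.866 = 1227.49, so reliability = 0.8443.
Error variance = 1453.92 − 1227.49 = 226.423; SEM = √226.423 = 15.047.

15.047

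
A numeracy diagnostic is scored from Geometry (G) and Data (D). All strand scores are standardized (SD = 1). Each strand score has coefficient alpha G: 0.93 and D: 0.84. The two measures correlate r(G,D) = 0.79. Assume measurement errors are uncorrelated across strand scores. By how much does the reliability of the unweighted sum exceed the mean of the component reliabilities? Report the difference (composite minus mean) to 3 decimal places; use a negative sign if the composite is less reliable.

0.051

Var(sum) = 2 + 1.58 = 3.58; true-score variance = 1.77 + 1.58 = 3.35; composite reliability = 0.9358.
Mean component reliability = 0.8850.
Difference = 0.9358 − 0.8850 = 0.051.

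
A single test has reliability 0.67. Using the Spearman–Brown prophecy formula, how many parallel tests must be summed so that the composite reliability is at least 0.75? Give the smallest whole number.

k ≥ ρ*(1−ρ₁)/(ρ₁(1−ρ*)) = 0.75·0.33 / (0.67·0.25) = 1.478.
Smallest integer k = 2.

2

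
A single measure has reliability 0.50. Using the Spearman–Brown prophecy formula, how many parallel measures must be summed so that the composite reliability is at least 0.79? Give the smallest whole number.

4

k ≥ ρ*(1−ρ₁)/(ρ₁(1−ρ*)) = 0.79·0.50 / (0.50·0.21) = 3.762.
Smallest integer k = 4.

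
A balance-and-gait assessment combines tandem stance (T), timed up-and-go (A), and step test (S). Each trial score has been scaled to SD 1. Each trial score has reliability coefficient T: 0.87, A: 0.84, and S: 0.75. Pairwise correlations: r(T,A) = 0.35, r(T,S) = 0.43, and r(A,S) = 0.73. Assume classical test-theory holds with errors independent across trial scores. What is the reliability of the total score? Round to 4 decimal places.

0.9103

Var(T+A+S) = 3 + 2·[0.35 + 0.43 + 0.73] = 3 + 3.02 = 6.02.
Under uncorrelated errors the observed covariances equal the true-score covariances, so only the own-variance terms attenuate.
True-score variance = [0.87 + 0.84 + 0.75] + 3.02 = 2.46 + 3.02 = 5.48.
Reliability = 5.48 / 6.02 = 0.9103.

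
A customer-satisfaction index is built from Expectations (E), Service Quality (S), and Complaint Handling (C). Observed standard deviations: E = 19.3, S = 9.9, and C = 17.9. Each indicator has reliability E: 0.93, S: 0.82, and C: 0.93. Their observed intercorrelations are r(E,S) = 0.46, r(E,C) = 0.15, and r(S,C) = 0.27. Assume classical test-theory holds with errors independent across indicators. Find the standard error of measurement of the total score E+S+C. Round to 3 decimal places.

Var(total) = 790.91 + 375.119 = 1166.03.
True-score variance = 724.765 + 375.119 = 1099.88, so reliability = 0.9433.
Error variance = 1166.03 − 1099.88 = 66.1448; SEM = √66.1448 = 8.133.

8.133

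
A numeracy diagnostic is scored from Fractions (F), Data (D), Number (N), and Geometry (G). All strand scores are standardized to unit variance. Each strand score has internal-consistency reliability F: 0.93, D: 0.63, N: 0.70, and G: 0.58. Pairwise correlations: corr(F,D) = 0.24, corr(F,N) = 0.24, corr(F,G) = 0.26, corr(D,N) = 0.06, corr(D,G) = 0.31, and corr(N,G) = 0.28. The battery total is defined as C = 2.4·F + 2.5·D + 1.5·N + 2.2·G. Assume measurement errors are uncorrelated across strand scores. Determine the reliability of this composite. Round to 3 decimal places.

Var(C) = 2.4² + 2.5² + 1.5² + 2.2² + 2·[6·0.24 + 3.6·0.24 + 5.28·0.26 + 3.75·0.06 + 5.5·0.31 + 3.3·0.28] = 19.1 + 13.0616 = 32.1616.
With uncorrelated errors the cross-covariances are all true-score covariance, so they carry over unchanged; only the diagonal terms shrink to ρᵢσᵢ².
True-score variance = [2.4²·0.93 + 2.5²·0.63 + 1.5²·0.70 + 2.2²·0.58] + 13.0616 = 13.6765 + 13.0616 = 26.7381.
Reliability = 26.7381 / 32.1616 = 0.831.

0.831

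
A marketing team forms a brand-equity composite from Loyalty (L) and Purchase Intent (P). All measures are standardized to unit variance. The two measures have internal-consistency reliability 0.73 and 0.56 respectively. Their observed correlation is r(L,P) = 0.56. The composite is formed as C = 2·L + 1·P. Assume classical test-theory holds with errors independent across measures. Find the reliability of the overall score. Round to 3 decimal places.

Var(C) = 2² + 1 + 2·[2·0.56] = 5 + 2.24 = 7.24.
Because errors are independent across components, Cov(Tᵢ,Tⱼ) = Cov(Xᵢ,Xⱼ); the off-diagonal part of the true-score variance is the same as above.
True-score variance = [2²·0.73 + 0.56] + 2.24 = 3.48 + 2.24 = 5.72.
Reliability = 5.72 / 7.24 = 0.790.

0.790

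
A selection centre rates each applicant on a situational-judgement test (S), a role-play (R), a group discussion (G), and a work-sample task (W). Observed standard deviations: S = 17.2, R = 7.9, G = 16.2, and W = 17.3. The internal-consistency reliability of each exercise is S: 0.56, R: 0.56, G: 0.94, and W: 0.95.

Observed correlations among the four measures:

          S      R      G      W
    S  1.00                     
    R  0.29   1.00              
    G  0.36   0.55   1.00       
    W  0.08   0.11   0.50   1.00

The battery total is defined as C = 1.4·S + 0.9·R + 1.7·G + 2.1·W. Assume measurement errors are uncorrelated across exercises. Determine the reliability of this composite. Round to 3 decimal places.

Var(C) = 1.4²·17.2² + 0.9²·7.9² + 1.7²·16.2² + 2.1²·17.3² + 2·[1.26·17.2·7.9·0.29 + 2.38·17.2·16.2·0.36 + 2.94·17.2·17.3·0.08 + 1.53·7.9·16.2·0.55 + 1.89·7.9·17.3·0.11 + 3.57·16.2·17.3·0.50] = 2708.72 + 1989.5 = 4698.22.
Under uncorrelated errors the observed covariances equal the true-score covariances, so only the own-variance terms attenuate.
True-score variance = [1.4²·17.2²·0.56 + 0.9²·7.9²·0.56 + 1.7²·16.2²·0.94 + 2.1²·17.3²·0.95] + 1989.5 = 2319.84 + 1989.5 = 4309.34.
Reliability = 4309.34 / 4698.22 = 0.917.

0.917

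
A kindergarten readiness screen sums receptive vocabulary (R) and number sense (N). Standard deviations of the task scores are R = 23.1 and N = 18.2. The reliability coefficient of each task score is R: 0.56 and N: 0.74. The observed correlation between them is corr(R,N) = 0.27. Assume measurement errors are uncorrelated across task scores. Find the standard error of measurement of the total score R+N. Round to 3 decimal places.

Var(total) = 864.85 + 227.027 = 1091.88.
True-score variance = 543.939 + 227.027 = 770.966, so reliability = 0.7061.
Error variance = 1091.88 − 770.966 = 320.911; SEM = √320.911 = 17.914.

17.914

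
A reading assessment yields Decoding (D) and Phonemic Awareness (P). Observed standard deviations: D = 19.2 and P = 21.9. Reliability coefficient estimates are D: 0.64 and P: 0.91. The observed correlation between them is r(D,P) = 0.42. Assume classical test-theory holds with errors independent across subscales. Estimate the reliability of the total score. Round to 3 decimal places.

0.854

Var(D+P) = 19.2² + 21.9² + 2·[19.2·21.9·0.42] = 848.25 + 353.203 = 1201.45.
With uncorrelated errors the cross-covariances are all true-score covariance, so they carry over unchanged; only the diagonal terms shrink to ρᵢσᵢ².
True-score variance = [19.2²·0.64 + 21.9²·0.91] + 353.203 = 672.375 + 353.203 = 1025.58.
Reliability = 1025.58 / 1201.45 = 0.854.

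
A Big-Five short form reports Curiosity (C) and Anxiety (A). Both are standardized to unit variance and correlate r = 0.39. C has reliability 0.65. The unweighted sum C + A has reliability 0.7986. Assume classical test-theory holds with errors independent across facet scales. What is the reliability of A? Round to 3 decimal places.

Var(C+A) = 2 + 2·0.39 = 2.780.
True-score variance = ρ_C + ρ_A + 2·0.39, so 0.7986 = (0.65 + ρ_A + 0.78) / 2.780.
ρ_A = 0.7986·2.780 − 0.65 − 0.78 = 0.790.

0.790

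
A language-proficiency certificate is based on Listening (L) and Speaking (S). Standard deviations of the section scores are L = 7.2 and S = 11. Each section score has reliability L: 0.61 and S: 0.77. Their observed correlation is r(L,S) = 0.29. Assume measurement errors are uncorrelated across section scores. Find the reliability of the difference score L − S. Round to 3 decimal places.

0.621

Var(L−S) = 7.2² + 11² − 2·7.2·11·0.29 = 172.84 − 45.936 = 126.904.
Because errors are independent across components, Cov(Tᵢ,Tⱼ) = Cov(Xᵢ,Xⱼ); the off-diagonal part of the true-score variance is the same as above.
True-score variance = [7.2²·0.61 + 11²·0.77] − 45.936 = 124.792 − 45.936 = 78.8564.
Reliability = 78.8564 / 126.904 = 0.621.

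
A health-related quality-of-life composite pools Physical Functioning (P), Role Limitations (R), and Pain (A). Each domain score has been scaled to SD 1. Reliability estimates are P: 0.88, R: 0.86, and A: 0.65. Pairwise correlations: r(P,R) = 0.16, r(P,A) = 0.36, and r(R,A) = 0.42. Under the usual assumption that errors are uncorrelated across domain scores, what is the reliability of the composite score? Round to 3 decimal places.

0.875

Var(P+R+A) = 3 + 2·[0.16 + 0.36 + 0.42] = 3 + 1.88 = 4.88.
With uncorrelated errors the cross-covariances are all true-score covariance, so they carry over unchanged; only the diagonal terms shrink to ρᵢσᵢ².
True-score variance = [0.88 + 0.86 + 0.65] + 1.88 = 2.39 + 1.88 = 4.27.
Reliability = 4.27 / 4.88 = 0.875.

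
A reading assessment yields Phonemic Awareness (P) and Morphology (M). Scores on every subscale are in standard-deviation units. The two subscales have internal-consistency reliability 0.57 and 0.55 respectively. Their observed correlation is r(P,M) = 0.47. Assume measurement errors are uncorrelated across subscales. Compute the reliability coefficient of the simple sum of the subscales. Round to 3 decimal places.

Var(P+M) = 2 + 2·[0.47] = 2 + 0.94 = 2.94.
Under uncorrelated errors the observed covariances equal the true-score covariances, so only the own-variance terms attenuate.
True-score variance = [0.57 + 0.55] + 0.94 = 1.12 + 0.94 = 2.06.
Reliability = 2.06 / 2.94 = 0.701.

0.701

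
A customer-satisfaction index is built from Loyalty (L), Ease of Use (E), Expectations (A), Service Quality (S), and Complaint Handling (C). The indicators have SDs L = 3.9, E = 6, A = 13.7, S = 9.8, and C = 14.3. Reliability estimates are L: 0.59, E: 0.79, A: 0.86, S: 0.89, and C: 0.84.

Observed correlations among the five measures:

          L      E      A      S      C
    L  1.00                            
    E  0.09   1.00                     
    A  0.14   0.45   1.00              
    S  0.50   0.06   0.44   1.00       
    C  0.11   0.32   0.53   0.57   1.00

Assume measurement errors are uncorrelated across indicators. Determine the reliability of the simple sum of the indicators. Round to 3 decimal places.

0.932

Var(L+E+A+S+C) = 3.9² + 6² + 13.7² + 9.8² + 14.3² + 2·[3.9·6·0.09 + 3.9·13.7·0.14 + 3.9·9.8·0.50 + 3.9·14.3·0.11 + 6·13.7·0.45 + 6·9.8·0.06 + 6·14.3·0.32 + 13.7·9.8·0.44 + 13.7·14.3·0.53 + 9.8·14.3·0.57] = 539.43 + 691.183 = 1230.61.
With uncorrelated errors the cross-covariances are all true-score covariance, so they carry over unchanged; only the diagonal terms shrink to ρᵢσᵢ².
True-score variance = [3.9²·0.59 + 6²·0.79 + 13.7²·0.86 + 9.8²·0.89 + 14.3²·0.84] + 691.183 = 456.075 + 691.183 = 1147.26.
Reliability = 1147.26 / 1230.61 = 0.932.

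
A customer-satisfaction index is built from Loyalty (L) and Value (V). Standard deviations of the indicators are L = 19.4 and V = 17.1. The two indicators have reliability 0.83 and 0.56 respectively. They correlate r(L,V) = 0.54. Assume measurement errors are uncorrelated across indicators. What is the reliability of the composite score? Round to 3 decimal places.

Var(L+V) = 19.4² + 17.1² + 2·[19.4·17.1·0.54] = 668.77 + 358.279 = 1027.05.
Under uncorrelated errors the observed covariances equal the true-score covariances, so only the own-variance terms attenuate.
True-score variance = [19.4²·0.83 + 17.1²·0.56] + 358.279 = 476.128 + 358.279 = 834.408.
Reliability = 834.408 / 1027.05 = 0.812.

0.812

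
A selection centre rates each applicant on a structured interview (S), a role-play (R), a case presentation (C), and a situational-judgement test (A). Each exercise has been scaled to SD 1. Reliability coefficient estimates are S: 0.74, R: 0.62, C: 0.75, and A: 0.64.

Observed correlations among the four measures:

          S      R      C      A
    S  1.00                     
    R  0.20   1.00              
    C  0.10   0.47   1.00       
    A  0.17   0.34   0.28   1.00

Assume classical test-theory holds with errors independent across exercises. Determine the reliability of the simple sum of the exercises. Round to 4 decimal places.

Var(S+R+C+A) = 4 + 2·[0.20 + 0.10 + 0.17 + 0.47 + 0.34 + 0.28] = 4 + 3.12 = 7.12.
Because errors are independent across components, Cov(Tᵢ,Tⱼ) = Cov(Xᵢ,Xⱼ); the off-diagonal part of the true-score variance is the same as above.
True-score variance = [0.74 + 0.62 + 0.75 + 0.64] + 3.12 = 2.75 + 3.12 = 5.87.
Reliability = 5.87 / 7.12 = 0.8244.

0.8244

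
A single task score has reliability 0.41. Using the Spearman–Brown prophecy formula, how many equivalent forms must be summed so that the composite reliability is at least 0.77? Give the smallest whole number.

k ≥ ρ*(1−ρ₁)/(ρ₁(1−ρ*)) = 0.77·0.59 / (0.41·0.23) = 4.818.
Smallest integer k = 5.

5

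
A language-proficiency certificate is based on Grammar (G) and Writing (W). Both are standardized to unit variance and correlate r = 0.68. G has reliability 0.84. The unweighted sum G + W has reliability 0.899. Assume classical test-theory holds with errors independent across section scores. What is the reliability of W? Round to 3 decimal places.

0.821

Var(G+W) = 2 + 2·0.68 = 3.360.
True-score variance = ρ_G + ρ_W + 2·0.68, so 0.899 = (0.84 + ρ_W + 1.36) / 3.360.
ρ_W = 0.899·3.360 − 0.84 − 1.36 = 0.821.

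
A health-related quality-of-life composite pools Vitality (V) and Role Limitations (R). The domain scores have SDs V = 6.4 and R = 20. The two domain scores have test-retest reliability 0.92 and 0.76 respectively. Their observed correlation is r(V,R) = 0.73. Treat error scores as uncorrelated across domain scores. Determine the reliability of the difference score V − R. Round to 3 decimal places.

Var(V−R) = 6.4² + 20² − 2·6.4·20·0.73 = 440.96 − 186.88 = 254.08.
Under uncorrelated errors the observed covariances equal the true-score covariances, so only the own-variance terms attenuate.
True-score variance = [6.4²·0.92 + 20²·0.76] − 186.88 = 341.683 − 186.88 = 154.803.
Reliability = 154.803 / 254.08 = 0.609.

0.609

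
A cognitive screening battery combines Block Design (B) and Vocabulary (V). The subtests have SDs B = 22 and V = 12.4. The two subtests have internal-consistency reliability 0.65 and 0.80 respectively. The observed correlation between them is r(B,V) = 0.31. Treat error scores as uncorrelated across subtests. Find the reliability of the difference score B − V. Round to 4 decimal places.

Var(B−V) = 22² + 12.4² − 2·22·12.4·0.31 = 637.76 − 169.136 = 468.624.
Because errors are independent across components, Cov(Tᵢ,Tⱼ) = Cov(Xᵢ,Xⱼ); the off-diagonal part of the true-score variance is the same as above.
True-score variance = [22²·0.65 + 12.4²·0.80] − 169.136 = 437.608 − 169.136 = 268.472.
Reliability = 268.472 / 468.624 = 0.5729.

0.5729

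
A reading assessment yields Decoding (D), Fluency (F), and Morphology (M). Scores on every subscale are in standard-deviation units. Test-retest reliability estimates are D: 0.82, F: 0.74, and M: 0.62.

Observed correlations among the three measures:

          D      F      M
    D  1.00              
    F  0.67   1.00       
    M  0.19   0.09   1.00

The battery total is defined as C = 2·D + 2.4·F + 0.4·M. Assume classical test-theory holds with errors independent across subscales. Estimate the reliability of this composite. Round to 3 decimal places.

0.865

Var(C) = 2² + 2.4² + 0.4² + 2·[4.8·0.67 + 0.8·0.19 + 0.96·0.09] = 9.92 + 6.9088 = 16.8288.
With uncorrelated errors the cross-covariances are all true-score covariance, so they carry over unchanged; only the diagonal terms shrink to ρᵢσᵢ².
True-score variance = [2²·0.82 + 2.4²·0.74 + 0.4²·0.62] + 6.9088 = 7.6416 + 6.9088 = 14.5504.
Reliability = 14.5504 / 16.8288 = 0.865.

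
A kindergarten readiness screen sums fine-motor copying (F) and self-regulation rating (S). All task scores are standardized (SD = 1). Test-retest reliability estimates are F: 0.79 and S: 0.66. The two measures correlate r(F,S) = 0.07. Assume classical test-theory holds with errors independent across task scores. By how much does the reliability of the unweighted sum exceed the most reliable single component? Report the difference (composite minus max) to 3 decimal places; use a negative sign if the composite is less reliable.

-0.047

Var(sum) = 2 + 0.14 = 2.14; true-score variance = 1.45 + 0.14 = 1.59; composite reliability = 0.7430.
Max component reliability = 0.7900.
Difference = 0.7430 − 0.7900 = -0.047.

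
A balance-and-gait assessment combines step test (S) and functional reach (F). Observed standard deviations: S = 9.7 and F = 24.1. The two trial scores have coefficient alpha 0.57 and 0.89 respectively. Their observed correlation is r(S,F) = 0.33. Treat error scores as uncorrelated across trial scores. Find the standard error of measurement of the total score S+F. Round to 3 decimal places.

Var(total) = 674.9 + 154.288 = 829.188.
True-score variance = 570.552 + 154.288 = 724.84, so reliability = 0.8742.
Error variance = 829.188 − 724.84 = 104.348; SEM = √104.348 = 10.215.

10.215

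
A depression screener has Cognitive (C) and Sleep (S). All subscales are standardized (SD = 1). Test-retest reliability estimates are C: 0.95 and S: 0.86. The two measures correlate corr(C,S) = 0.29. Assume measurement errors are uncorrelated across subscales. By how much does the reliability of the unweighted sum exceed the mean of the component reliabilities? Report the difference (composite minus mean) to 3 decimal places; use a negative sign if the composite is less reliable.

Var(sum) = 2 + 0.58 = 2.58; true-score variance = 1.81 + 0.58 = 2.39; composite reliability = 0.9264.
Mean component reliability = 0.9050.
Difference = 0.9264 − 0.9050 = 0.021.

0.021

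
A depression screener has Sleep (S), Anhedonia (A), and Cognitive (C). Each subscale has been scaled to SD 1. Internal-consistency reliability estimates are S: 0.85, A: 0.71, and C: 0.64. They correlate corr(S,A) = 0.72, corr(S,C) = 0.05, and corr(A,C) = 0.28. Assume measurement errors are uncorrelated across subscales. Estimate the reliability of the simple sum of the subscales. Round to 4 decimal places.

0.8431

Var(S+A+C) = 3 + 2·[0.72 + 0.05 + 0.28] = 3 + 2.1 = 5.1.
Under uncorrelated errors the observed covariances equal the true-score covariances, so only the own-variance terms attenuate.
True-score variance = [0.85 + 0.71 + 0.64] + 2.1 = 2.2 + 2.1 = 4.3.
Reliability = 4.3 / 5.1 = 0.8431.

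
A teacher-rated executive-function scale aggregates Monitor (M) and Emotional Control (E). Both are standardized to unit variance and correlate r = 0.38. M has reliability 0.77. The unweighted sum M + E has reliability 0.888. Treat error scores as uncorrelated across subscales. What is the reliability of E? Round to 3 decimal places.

0.921

Var(M+E) = 2 + 2·0.38 = 2.760.
True-score variance = ρ_M + ρ_E + 2·0.38, so 0.888 = (0.77 + ρ_E + 0.76) / 2.760.
ρ_E = 0.888·2.760 − 0.77 − 0.76 = 0.921.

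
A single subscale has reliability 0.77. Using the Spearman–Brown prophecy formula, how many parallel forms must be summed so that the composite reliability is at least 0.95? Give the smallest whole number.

k ≥ ρ*(1−ρ₁)/(ρ₁(1−ρ*)) = 0.95·0.23 / (0.77·0.05) = 5.675.
Smallest integer k = 6.

6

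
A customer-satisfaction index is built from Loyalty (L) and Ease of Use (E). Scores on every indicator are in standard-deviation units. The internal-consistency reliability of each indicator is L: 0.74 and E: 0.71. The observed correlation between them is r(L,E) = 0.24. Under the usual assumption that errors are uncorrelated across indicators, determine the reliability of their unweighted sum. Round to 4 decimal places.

0.7782

Var(L+E) = 2 + 2·[0.24] = 2 + 0.48 = 2.48.
With uncorrelated errors the cross-covariances are all true-score covariance, so they carry over unchanged; only the diagonal terms shrink to ρᵢσᵢ².
True-score variance = [0.74 + 0.71] + 0.48 = 1.45 + 0.48 = 1.93.
Reliability = 1.93 / 2.48 = 0.7782.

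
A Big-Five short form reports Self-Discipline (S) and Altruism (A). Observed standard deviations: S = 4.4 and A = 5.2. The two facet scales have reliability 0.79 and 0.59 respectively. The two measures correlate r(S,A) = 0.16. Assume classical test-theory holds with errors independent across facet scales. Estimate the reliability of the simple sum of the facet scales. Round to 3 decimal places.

Var(S+A) = 4.4² + 5.2² + 2·[4.4·5.2·0.16] = 46.4 + 7.3216 = 53.7216.
With uncorrelated errors the cross-covariances are all true-score covariance, so they carry over unchanged; only the diagonal terms shrink to ρᵢσᵢ².
True-score variance = [4.4²·0.79 + 5.2²·0.59] + 7.3216 = 31.248 + 7.3216 = 38.5696.
Reliability = 38.5696 / 53.7216 = 0.718.

0.718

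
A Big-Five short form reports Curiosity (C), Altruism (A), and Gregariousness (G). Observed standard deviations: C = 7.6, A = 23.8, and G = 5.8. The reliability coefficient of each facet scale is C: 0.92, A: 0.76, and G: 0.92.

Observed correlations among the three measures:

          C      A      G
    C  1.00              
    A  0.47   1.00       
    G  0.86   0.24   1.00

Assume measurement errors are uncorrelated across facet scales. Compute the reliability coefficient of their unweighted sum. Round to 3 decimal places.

0.852

Var(C+A+G) = 7.6² + 23.8² + 5.8² + 2·[7.6·23.8·0.47 + 7.6·5.8·0.86 + 23.8·5.8·0.24] = 657.84 + 312.104 = 969.944.
With uncorrelated errors the cross-covariances are all true-score covariance, so they carry over unchanged; only the diagonal terms shrink to ρᵢσᵢ².
True-score variance = [7.6²·0.92 + 23.8²·0.76 + 5.8²·0.92] + 312.104 = 514.582 + 312.104 = 826.686.
Reliability = 826.686 / 969.944 = 0.852.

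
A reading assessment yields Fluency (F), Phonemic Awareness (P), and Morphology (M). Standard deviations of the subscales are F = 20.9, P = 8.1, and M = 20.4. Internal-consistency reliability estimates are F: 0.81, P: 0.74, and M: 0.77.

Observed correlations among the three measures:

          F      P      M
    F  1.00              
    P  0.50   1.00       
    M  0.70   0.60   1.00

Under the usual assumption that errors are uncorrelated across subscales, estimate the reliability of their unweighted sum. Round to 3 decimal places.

0.896

Var(F+P+M) = 20.9² + 8.1² + 20.4² + 2·[20.9·8.1·0.50 + 20.9·20.4·0.70 + 8.1·20.4·0.60] = 918.58 + 964.482 = 1883.06.
Under uncorrelated errors the observed covariances equal the true-score covariances, so only the own-variance terms attenuate.
True-score variance = [20.9²·0.81 + 8.1²·0.74 + 20.4²·0.77] + 964.482 = 722.811 + 964.482 = 1687.29.
Reliability = 1687.29 / 1883.06 = 0.896.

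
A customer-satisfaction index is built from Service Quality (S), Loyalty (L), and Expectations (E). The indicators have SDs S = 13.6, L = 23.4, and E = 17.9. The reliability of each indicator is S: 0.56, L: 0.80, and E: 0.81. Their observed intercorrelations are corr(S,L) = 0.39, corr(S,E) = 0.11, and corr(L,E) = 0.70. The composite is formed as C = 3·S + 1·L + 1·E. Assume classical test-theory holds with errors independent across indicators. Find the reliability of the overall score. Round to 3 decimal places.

0.776

Var(C) = 3²·13.6² + 23.4² + 17.9² + 2·[3·13.6·23.4·0.39 + 3·13.6·17.9·0.11 + 23.4·17.9·0.70] = 2532.61 + 1491.76 = 4024.37.
Under uncorrelated errors the observed covariances equal the true-score covariances, so only the own-variance terms attenuate.
True-score variance = [3²·13.6²·0.56 + 23.4²·0.80 + 17.9²·0.81] + 1491.76 = 1629.78 + 1491.76 = 3121.53.
Reliability = 3121.53 / 4024.37 = 0.776.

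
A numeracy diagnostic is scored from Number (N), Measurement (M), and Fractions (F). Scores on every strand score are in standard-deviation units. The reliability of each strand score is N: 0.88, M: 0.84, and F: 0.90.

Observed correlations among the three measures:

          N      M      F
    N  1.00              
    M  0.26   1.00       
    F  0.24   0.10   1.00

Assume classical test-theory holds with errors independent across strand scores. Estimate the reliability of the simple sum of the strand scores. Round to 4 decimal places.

Var(N+M+F) = 3 + 2·[0.26 + 0.24 + 0.10] = 3 + 1.2 = 4.2.
Under uncorrelated errors the observed covariances equal the true-score covariances, so only the own-variance terms attenuate.
True-score variance = [0.88 + 0.84 + 0.90] + 1.2 = 2.62 + 1.2 = 3.82.
Reliability = 3.82 / 4.2 = 0.9095.

0.9095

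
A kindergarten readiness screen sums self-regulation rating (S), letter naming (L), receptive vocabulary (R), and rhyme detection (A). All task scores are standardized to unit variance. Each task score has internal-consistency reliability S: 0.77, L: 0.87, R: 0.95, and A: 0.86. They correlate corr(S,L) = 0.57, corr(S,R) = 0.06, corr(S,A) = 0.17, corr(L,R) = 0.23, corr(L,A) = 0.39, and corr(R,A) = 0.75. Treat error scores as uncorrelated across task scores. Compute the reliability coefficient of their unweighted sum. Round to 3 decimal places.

Var(S+L+R+A) = 4 + 2·[0.57 + 0.06 + 0.17 + 0.23 + 0.39 + 0.75] = 4 + 4.34 = 8.34.
With uncorrelated errors the cross-covariances are all true-score covariance, so they carry over unchanged; only the diagonal terms shrink to ρᵢσᵢ².
True-score variance = [0.77 + 0.87 + 0.95 + 0.86] + 4.34 = 3.45 + 4.34 = 7.79.
Reliability = 7.79 / 8.34 = 0.934.

0.934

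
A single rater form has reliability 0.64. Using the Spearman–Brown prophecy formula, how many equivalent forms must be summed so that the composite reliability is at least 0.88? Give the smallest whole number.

k ≥ ρ*(1−ρ₁)/(ρ₁(1−ρ*)) = 0.88·0.36 / (0.64·0.12) = 4.125.
Smallest integer k = 5.

5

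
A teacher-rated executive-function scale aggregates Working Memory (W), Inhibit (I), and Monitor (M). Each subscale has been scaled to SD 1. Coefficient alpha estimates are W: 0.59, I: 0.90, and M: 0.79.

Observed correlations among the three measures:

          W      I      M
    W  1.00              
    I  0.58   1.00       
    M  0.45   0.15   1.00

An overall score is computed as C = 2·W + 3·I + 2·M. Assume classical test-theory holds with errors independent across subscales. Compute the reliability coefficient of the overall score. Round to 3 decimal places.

Var(C) = 2² + 3² + 2² + 2·[6·0.58 + 4·0.45 + 6·0.15] = 17 + 12.36 = 29.36.
Under uncorrelated errors the observed covariances equal the true-score covariances, so only the own-variance terms attenuate.
True-score variance = [2²·0.59 + 3²·0.90 + 2²·0.79] + 12.36 = 13.62 + 12.36 = 25.98.
Reliability = 25.98 / 29.36 = 0.885.

0.885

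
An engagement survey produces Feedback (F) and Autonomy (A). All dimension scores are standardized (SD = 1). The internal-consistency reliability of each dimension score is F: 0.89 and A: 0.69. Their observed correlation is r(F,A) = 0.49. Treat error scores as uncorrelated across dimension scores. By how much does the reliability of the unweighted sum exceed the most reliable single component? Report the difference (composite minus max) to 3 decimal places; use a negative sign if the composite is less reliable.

Var(sum) = 2 + 0.98 = 2.98; true-score variance = 1.58 + 0.98 = 2.56; composite reliability = 0.8591.
Max component reliability = 0.8900.
Difference = 0.8591 − 0.8900 = -0.031.

-0.031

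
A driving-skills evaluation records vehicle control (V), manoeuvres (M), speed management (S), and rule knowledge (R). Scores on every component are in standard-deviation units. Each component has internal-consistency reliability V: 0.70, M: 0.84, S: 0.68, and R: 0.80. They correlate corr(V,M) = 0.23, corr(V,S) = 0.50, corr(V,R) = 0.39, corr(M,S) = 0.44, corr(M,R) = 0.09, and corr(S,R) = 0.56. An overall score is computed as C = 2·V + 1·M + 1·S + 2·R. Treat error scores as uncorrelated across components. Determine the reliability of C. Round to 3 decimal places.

Var(C) = 2² + 1 + 1 + 2² + 2·[2·0.23 + 2·0.50 + 4·0.39 + 0.44 + 2·0.09 + 2·0.56] = 10 + 9.52 = 19.52.
Because errors are independent across components, Cov(Tᵢ,Tⱼ) = Cov(Xᵢ,Xⱼ); the off-diagonal part of the true-score variance is the same as above.
True-score variance = [2²·0.70 + 0.84 + 0.68 + 2²·0.80] + 9.52 = 7.52 + 9.52 = 17.04.
Reliability = 17.04 / 19.52 = 0.873.

0.873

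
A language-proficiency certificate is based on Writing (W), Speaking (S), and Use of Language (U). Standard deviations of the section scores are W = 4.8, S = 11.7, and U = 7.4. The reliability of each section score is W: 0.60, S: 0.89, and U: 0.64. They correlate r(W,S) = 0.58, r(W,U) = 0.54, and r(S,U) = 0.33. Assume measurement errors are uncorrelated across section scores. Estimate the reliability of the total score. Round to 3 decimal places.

Var(W+S+U) = 4.8² + 11.7² + 7.4² + 2·[4.8·11.7·0.58 + 4.8·7.4·0.54 + 11.7·7.4·0.33] = 214.69 + 160.65 = 375.34.
With uncorrelated errors the cross-covariances are all true-score covariance, so they carry over unchanged; only the diagonal terms shrink to ρᵢσᵢ².
True-score variance = [4.8²·0.60 + 11.7²·0.89 + 7.4²·0.64] + 160.65 = 170.702 + 160.65 = 331.352.
Reliability = 331.352 / 375.34 = 0.883.

0.883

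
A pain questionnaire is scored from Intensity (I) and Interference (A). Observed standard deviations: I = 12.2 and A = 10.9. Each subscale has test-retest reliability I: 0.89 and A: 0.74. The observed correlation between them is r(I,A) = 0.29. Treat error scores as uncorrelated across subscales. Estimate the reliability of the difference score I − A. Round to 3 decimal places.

0.752

Var(I−A) = 12.2² + 10.9² − 2·12.2·10.9·0.29 = 267.65 − 77.1284 = 190.522.
Under uncorrelated errors the observed covariances equal the true-score covariances, so only the own-variance terms attenuate.
True-score variance = [12.2²·0.89 + 10.9²·0.74] − 77.1284 = 220.387 − 77.1284 = 143.259.
Reliability = 143.259 / 190.522 = 0.752.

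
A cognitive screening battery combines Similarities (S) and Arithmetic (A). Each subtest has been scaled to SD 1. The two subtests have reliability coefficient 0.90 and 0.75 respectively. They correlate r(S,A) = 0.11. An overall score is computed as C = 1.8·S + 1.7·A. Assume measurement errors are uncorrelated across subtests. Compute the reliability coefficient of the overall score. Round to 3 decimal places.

0.846

Var(C) = 1.8² + 1.7² + 2·[3.06·0.11] = 6.13 + 0.6732 = 6.8032.
Under uncorrelated errors the observed covariances equal the true-score covariances, so only the own-variance terms attenuate.
True-score variance = [1.8²·0.90 + 1.7²·0.75] + 0.6732 = 5.0835 + 0.6732 = 5.7567.
Reliability = 5.7567 / 6.8032 = 0.846.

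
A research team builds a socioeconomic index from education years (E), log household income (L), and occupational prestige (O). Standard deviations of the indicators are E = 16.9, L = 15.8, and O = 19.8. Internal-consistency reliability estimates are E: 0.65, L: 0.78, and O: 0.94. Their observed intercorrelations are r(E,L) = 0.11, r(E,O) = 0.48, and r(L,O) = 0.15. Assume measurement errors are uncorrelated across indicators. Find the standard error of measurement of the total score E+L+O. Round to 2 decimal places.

Var(total) = 927.29 + 473.832 = 1401.12.
True-score variance = 748.883 + 473.832 = 1222.71, so reliability = 0.8727.
Error variance = 1401.12 − 1222.71 = 178.407; SEM = √178.407 = 13.36.

13.36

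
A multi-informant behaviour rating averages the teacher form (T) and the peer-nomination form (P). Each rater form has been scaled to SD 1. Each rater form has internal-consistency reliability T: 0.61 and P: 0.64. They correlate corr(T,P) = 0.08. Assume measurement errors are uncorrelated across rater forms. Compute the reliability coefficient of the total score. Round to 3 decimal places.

0.653

Var(T+P) = 2 + 2·[0.08] = 2 + 0.16 = 2.16.
Under uncorrelated errors the observed covariances equal the true-score covariances, so only the own-variance terms attenuate.
True-score variance = [0.61 + 0.64] + 0.16 = 1.25 + 0.16 = 1.41.
Reliability = 1.41 / 2.16 = 0.653.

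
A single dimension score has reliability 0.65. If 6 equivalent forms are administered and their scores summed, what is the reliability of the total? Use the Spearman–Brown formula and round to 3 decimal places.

0.918

ρ_k = kρ / (1 + (k−1)ρ) = 6·0.65 / (1 + 5·0.65) = 3.900 / 4.250 = 0.918.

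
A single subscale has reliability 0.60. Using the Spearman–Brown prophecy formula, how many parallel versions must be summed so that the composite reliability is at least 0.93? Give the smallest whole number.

9

k ≥ ρ*(1−ρ₁)/(ρ₁(1−ρ*)) = 0.93·0.40 / (0.60·0.07) = 8.857.
Smallest integer k = 9.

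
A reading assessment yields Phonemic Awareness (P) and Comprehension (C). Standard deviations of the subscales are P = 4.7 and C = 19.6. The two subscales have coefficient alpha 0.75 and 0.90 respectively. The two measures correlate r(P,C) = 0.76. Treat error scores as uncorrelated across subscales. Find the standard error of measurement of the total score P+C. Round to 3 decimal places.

6.629

Var(total) = 406.25 + 140.022 = 546.272.
True-score variance = 362.312 + 140.022 = 502.334, so reliability = 0.9196.
Error variance = 546.272 − 502.334 = 43.9385; SEM = √43.9385 = 6.629.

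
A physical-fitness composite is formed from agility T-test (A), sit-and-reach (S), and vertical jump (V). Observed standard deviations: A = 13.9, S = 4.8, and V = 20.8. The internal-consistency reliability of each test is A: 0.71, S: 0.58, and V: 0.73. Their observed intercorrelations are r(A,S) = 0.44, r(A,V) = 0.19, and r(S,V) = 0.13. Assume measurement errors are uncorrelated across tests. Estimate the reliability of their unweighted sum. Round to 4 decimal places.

Var(A+S+V) = 13.9² + 4.8² + 20.8² + 2·[13.9·4.8·0.44 + 13.9·20.8·0.19 + 4.8·20.8·0.13] = 648.89 + 194.538 = 843.428.
Under uncorrelated errors the observed covariances equal the true-score covariances, so only the own-variance terms attenuate.
True-score variance = [13.9²·0.71 + 4.8²·0.58 + 20.8²·0.73] + 194.538 = 466.37 + 194.538 = 660.907.
Reliability = 660.907 / 843.428 = 0.7836.

0.7836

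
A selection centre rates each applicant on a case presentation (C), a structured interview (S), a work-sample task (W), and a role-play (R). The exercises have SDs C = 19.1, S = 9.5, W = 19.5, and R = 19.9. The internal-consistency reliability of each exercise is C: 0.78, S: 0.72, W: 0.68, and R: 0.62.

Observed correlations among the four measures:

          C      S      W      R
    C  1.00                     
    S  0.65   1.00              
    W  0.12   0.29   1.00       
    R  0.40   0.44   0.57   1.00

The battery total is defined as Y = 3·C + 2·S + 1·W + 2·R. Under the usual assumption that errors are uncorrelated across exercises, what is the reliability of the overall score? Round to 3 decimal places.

0.858

Var(Y) = 3²·19.1² + 2²·9.5² + 19.5² + 2²·19.9² + 2·[6·19.1·9.5·0.65 + 3·19.1·19.5·0.12 + 6·19.1·19.9·0.40 + 2·9.5·19.5·0.29 + 4·9.5·19.9·0.44 + 2·19.5·19.9·0.57] = 5608.58 + 5273.01 = 10881.6.
Because errors are independent across components, Cov(Tᵢ,Tⱼ) = Cov(Xᵢ,Xⱼ); the off-diagonal part of the true-score variance is the same as above.
True-score variance = [3²·19.1²·0.78 + 2²·9.5²·0.72 + 19.5²·0.68 + 2²·19.9²·0.62] + 5273.01 = 4061.56 + 5273.01 = 9334.57.
Reliability = 9334.57 / 10881.6 = 0.858.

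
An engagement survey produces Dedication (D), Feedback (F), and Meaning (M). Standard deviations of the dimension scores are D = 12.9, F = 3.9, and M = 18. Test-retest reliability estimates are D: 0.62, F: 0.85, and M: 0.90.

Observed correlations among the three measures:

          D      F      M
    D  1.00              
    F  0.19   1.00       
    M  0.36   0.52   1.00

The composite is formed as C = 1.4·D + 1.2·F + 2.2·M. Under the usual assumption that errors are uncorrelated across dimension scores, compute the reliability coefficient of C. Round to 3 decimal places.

0.893

Var(C) = 1.4²·12.9² + 1.2²·3.9² + 2.2²·18² + 2·[1.68·12.9·3.9·0.19 + 3.08·12.9·18·0.36 + 2.64·3.9·18·0.52] = 1916.23 + 739.786 = 2656.01.
With uncorrelated errors the cross-covariances are all true-score covariance, so they carry over unchanged; only the diagonal terms shrink to ρᵢσᵢ².
True-score variance = [1.4²·12.9²·0.62 + 1.2²·3.9²·0.85 + 2.2²·18²·0.90] + 739.786 = 1632.18 + 739.786 = 2371.97.
Reliability = 2371.97 / 2656.01 = 0.893.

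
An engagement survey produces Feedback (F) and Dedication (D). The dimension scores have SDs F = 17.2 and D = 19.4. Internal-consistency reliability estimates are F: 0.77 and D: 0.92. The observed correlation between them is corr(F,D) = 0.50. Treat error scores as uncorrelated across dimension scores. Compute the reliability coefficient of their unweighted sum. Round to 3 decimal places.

0.902

Var(F+D) = 17.2² + 19.4² + 2·[17.2·19.4·0.50] = 672.2 + 333.68 = 1005.88.
Under uncorrelated errors the observed covariances equal the true-score covariances, so only the own-variance terms attenuate.
True-score variance = [17.2²·0.77 + 19.4²·0.92] + 333.68 = 574.048 + 333.68 = 907.728.
Reliability = 907.728 / 1005.88 = 0.902.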